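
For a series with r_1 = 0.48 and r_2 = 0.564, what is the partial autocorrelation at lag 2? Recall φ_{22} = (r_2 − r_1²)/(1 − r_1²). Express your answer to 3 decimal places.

φ_{22} = (r_2 − r_1²) / (1 − r_1²)
r_1² = (0.48)² = 0.2304
Numerator = 0.564 − 0.2304 = 0.3336; denominator = 1 − 0.2304 = 0.7696
φ_{22} = 0.3336 / 0.7696 = 0.433

0.433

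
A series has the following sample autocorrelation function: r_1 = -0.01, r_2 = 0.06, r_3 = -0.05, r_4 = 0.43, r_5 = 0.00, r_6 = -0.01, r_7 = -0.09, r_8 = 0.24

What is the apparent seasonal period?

4

The largest autocorrelation is r_4 = 0.43, with a weaker echo at lag 8 (0.24); the remaining lags stay at or below 0.06.
The dominant spike at lag 4 indicates a seasonal period of 4.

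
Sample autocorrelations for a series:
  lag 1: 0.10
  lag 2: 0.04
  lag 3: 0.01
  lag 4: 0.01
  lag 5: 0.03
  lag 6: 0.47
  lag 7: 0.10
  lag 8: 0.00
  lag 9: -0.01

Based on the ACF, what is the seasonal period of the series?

6

The largest autocorrelation is r_6 = 0.47; the remaining lags stay at or below 0.10.
The dominant spike at lag 6 indicates a seasonal period of 6.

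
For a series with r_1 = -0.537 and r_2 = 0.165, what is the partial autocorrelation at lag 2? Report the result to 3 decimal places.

φ_{22} = (r_2 − r_1²) / (1 − r_1²)
r_1² = (-0.537)² = 0.288369
Numerator = 0.165 − 0.2884 = -0.1234; denominator = 1 − 0.2884 = 0.7116
φ_{22} = -0.1234 / 0.7116 = -0.173

-0.173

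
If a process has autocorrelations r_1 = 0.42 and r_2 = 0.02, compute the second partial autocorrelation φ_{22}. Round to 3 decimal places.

φ_{22} = (r_2 − r_1²) / (1 − r_1²)
r_1² = (0.42)² = 0.1764
Numerator = 0.02 − 0.1764 = -0.1564; denominator = 1 − 0.1764 = 0.8236
φ_{22} = -0.1564 / 0.8236 = -0.190

-0.190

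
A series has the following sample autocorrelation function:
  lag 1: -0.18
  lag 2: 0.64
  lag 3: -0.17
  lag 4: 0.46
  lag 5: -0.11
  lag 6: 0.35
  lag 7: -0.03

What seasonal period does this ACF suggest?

2

The largest autocorrelation is r_2 = 0.64, with weaker echoes at lags 4 (0.46) and 6 (0.35); the remaining lags stay at or below -0.03.
The dominant spike at lag 2 indicates a seasonal period of 2.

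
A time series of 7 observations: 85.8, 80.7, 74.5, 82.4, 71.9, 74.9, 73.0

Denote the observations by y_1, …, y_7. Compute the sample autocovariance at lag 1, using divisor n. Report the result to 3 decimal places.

Mean ȳ = (85.8 + 80.7 + 74.5 + 82.4 + 71.9 + 74.9 + 73.0)/7 = 77.6000
Σ_{t=1}^{6}(y_t−ȳ)(y_{t+1}−ȳ) = 1.3800
γ_1 = 1.3800 / 7 = 0.197

0.197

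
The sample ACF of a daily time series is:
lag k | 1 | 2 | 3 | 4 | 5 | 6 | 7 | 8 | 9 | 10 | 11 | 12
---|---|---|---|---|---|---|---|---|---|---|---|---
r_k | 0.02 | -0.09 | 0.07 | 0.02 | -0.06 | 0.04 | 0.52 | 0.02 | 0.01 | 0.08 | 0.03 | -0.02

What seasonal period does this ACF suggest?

The largest autocorrelation is r_7 = 0.52; the remaining lags stay at or below 0.08.
The dominant spike at lag 7 indicates a seasonal period of 7.

7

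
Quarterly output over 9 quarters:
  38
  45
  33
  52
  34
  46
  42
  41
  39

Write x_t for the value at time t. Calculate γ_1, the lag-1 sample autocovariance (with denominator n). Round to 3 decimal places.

Mean x̄ = (38 + 45 + 33 + 52 + 34 + 46 + 42 + 41 + 39)/9 = 41.1111
Σ_{t=1}^{8}(x_t−x̄)(x_{t+1}−x̄) = -239.6790
γ_1 = -239.6790 / 9 = -26.631

-26.631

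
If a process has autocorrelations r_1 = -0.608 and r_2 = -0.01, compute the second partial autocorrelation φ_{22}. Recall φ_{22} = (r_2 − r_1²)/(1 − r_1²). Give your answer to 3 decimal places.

φ_{22} = (r_2 − r_1²) / (1 − r_1²)
r_1² = (-0.608)² = 0.369664
Numerator = -0.01 − 0.3697 = -0.3797; denominator = 1 − 0.3697 = 0.6303
φ_{22} = -0.3797 / 0.6303 = -0.602

-0.602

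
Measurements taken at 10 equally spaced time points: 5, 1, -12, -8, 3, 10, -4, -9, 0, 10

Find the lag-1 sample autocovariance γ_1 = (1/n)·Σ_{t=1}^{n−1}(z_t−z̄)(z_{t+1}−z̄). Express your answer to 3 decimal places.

Mean z̄ = (5 + 1 − 12 − 8 + 3 + 10 − 4 − 9 + 0 + 10)/10 = -0.4000
Σ_{t=1}^{9}(z_t−z̄)(z_{t+1}−z̄) = 83.2400
γ_1 = 83.2400 / 10 = 8.324

8.324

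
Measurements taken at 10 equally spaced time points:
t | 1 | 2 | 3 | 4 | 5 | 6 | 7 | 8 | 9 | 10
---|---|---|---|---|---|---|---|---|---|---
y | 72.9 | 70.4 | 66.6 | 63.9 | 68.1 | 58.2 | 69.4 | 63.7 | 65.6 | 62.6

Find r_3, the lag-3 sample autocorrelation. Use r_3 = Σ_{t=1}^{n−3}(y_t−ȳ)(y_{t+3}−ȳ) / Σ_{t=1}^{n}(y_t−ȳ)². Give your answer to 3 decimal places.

-0.180

Mean ȳ = (72.9 + 70.4 + 66.6 + 63.9 + 68.1 + 58.2 + 69.4 + 63.7 + 65.6 + 62.6)/10 = 66.1400
Σ(y_t−ȳ)(y_{t+3}−ȳ) = (-15.1424) + (8.3496) + (-3.6524) + (-7.3024) + (-4.7824) + (4.2876) + (-11.5404) = -29.7828
Denominator Σ(y_t−ȳ)² = 165.3640
r_3 = -29.7828 / 165.3640 = -0.180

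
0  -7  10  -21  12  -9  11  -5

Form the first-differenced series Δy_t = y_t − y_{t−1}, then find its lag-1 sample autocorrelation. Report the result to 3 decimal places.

First differences Δy: -7, 17, -31, 33, -21, 20, -16
Mean of differences = -0.7143
Numerator Σ(Δy_t−Δȳ)(Δy_{t+1}−Δȳ) = -3089.6531
Denominator Σ(Δy_t−Δȳ)² = 3481.4286
r_1(Δy) = -3089.6531 / 3481.4286 = -0.887

-0.887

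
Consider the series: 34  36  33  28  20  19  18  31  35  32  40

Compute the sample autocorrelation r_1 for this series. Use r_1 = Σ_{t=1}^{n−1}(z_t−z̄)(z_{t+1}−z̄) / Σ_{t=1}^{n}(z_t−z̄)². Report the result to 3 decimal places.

Mean z̄ = (34 + 36 + 33 + 28 + 20 + 19 + 18 + 31 + 35 + 32 + 40)/11 = 29.6364
Numerator Σ_{t=1}^{10}(z_t−z̄)(z_{t+1}−z̄) = 314.3223
Denominator Σ(z_t−z̄)² = 558.5455
r_1 = 314.3223 / 558.5455 = 0.563

0.563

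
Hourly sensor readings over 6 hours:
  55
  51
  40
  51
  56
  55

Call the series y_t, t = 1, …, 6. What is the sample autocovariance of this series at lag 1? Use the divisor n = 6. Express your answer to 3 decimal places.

Mean ȳ = (55 + 51 + 40 + 51 + 56 + 55)/6 = 51.3333
Σ_{t=1}^{5}(y_t−ȳ)(y_{t+1}−ȳ) = 21.8889
γ_1 = 21.8889 / 6 = 3.648

3.648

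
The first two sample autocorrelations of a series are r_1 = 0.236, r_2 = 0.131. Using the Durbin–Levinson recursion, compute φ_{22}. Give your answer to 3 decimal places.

0.080

φ_{22} = (r_2 − r_1²) / (1 − r_1²)
r_1² = (0.236)² = 0.055696
Numerator = 0.131 − 0.0557 = 0.0753; denominator = 1 − 0.0557 = 0.9443
φ_{22} = 0.0753 / 0.9443 = 0.080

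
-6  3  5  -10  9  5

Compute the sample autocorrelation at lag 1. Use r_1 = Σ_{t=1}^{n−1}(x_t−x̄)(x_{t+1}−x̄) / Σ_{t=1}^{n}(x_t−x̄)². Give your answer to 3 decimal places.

-0.393

Mean x̄ = (-6 + 3 + 5 − 10 + 9 + 5)/6 = 1.0000
Deviations from mean: -7.0000, 2.0000, 4.0000, -11.0000, 8.0000, 4.0000
Numerator Σ_{t=1}^{5}(x_t−x̄)(x_{t+1}−x̄) = -106.0000
Denominator Σ(x_t−x̄)² = 270.0000
r_1 = -106.0000 / 270.0000 = -0.393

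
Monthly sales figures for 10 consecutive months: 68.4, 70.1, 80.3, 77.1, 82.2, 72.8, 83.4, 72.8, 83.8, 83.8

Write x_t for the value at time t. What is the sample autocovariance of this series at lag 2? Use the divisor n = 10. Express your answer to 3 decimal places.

5.001

Mean x̄ = (68.4 + 70.1 + 80.3 + 77.1 + 82.2 + 72.8 + 83.4 + 72.8 + 83.8 + 83.8)/10 = 77.4700
Σ_{t=1}^{8}(x_t−x̄)(x_{t+2}−x̄) = 50.0062
γ_2 = 50.0062 / 10 = 5.001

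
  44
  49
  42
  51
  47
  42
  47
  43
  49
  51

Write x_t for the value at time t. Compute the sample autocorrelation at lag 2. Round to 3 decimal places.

Mean x̄ = (44 + 49 + 42 + 51 + 47 + 42 + 47 + 43 + 49 + 51)/10 = 46.5000
Numerator Σ_{t=1}^{8}(x_t−x̄)(x_{t+2}−x̄) = 1.5000
Denominator Σ(x_t−x̄)² = 112.5000
r_2 = 1.5000 / 112.5000 = 0.013

0.013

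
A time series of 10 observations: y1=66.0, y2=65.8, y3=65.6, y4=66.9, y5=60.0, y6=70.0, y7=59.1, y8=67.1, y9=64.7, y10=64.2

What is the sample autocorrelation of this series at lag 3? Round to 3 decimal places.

Mean ȳ = (66.0 + 65.8 + 65.6 + 66.9 + 60.0 + 70.0 + 59.1 + 67.1 + 64.7 + 64.2)/10 = 64.9400
Σ(y_t−ȳ)(y_{t+3}−ȳ) = (2.0776) + (-4.2484) + (3.3396) + (-11.4464) + (-10.6704) + (-1.2144) + (4.3216) = -17.8408
Denominator Σ(y_t−ȳ)² = 95.5240
r_3 = -17.8408 / 95.5240 = -0.187

-0.187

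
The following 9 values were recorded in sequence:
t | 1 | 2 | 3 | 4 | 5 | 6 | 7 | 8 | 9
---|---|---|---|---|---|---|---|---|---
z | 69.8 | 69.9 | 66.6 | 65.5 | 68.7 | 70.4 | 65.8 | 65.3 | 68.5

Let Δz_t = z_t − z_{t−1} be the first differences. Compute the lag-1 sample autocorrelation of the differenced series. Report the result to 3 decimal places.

-0.047

First differences Δz: 0.1, -3.3, -1.1, 3.2, 1.7, -4.6, -0.5, 3.2
Mean of differences = -0.1625
Numerator Σ(Δz_t−Δz̄)(Δz_{t+1}−Δz̄) = -2.6739
Denominator Σ(Δz_t−Δz̄)² = 56.6788
r_1(Δz) = -2.6739 / 56.6788 = -0.047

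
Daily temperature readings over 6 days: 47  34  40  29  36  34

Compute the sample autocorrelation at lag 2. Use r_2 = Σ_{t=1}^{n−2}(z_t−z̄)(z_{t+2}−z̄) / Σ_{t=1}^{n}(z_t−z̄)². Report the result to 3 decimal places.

Mean z̄ = (47 + 34 + 40 + 29 + 36 + 34)/6 = 36.6667
Deviations from mean: 10.3333, -2.6667, 3.3333, -7.6667, -0.6667, -2.6667
Σ(z_t−z̄)(z_{t+2}−z̄) = (34.4444) + (20.4444) + (-2.2222) + (20.4444) = 73.1111
Denominator Σ(z_t−z̄)² = 191.3333
r_2 = 73.1111 / 191.3333 = 0.382

0.382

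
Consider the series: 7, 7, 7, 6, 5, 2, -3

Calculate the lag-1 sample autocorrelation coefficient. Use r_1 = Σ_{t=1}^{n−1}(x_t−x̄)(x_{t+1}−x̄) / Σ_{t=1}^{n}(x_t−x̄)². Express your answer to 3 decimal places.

Mean x̄ = (7 + 7 + 7 + 6 + 5 + 2 − 3)/7 = 4.4286
Σ(x_t−x̄)(x_{t+1}−x̄) = (6.6122) + (6.6122) + (4.0408) + (0.8980) + (-1.3878) + (18.0408) = 34.8163
Denominator Σ(x_t−x̄)² = 83.7143
r_1 = 34.8163 / 83.7143 = 0.416

0.416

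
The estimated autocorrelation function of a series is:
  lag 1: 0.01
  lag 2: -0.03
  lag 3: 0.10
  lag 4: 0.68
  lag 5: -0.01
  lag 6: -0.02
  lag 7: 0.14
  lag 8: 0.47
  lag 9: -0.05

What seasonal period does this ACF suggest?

4

The largest autocorrelation is r_4 = 0.68, with a weaker echo at lag 8 (0.47); the remaining lags stay at or below 0.14.
The dominant spike at lag 4 indicates a seasonal period of 4.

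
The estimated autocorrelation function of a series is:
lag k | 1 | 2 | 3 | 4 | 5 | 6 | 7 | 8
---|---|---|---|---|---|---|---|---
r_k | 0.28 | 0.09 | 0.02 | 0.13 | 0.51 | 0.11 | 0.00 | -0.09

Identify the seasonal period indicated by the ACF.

The largest autocorrelation is r_5 = 0.51; the remaining lags stay at or below 0.28. The elevated value at lag 1 (0.28), dropping to 0.09 at lag 2, reflects decaying short-term dependence rather than seasonality.
The dominant spike at lag 5 indicates a seasonal period of 5.

5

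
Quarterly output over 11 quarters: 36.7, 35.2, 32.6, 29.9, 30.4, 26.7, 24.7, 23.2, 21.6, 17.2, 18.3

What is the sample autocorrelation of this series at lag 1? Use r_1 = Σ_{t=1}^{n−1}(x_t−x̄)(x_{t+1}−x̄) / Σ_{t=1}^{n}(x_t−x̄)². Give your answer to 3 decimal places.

0.735

Mean x̄ = (36.7 + 35.2 + 32.6 + 29.9 + 30.4 + 26.7 + 24.7 + 23.2 + 21.6 + 17.2 + 18.3)/11 = 26.9545
Numerator Σ_{t=1}^{10}(x_t−x̄)(x_{t+1}−x̄) = 318.5998
Denominator Σ(x_t−x̄)² = 433.3473
r_1 = 318.5998 / 433.3473 = 0.735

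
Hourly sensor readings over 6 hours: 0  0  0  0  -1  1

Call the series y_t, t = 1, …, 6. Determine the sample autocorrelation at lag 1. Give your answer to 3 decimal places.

-0.500

Mean ȳ = (0 + 0 + 0 + 0 − 1 + 1)/6 = 0.0000
Deviations from mean: 0.0000, 0.0000, 0.0000, 0.0000, -1.0000, 1.0000
Σ(y_t−ȳ)(y_{t+1}−ȳ) = (0.0000) + (0.0000) + (0.0000) + (0.0000) + (-1.0000) = -1.0000
Denominator Σ(y_t−ȳ)² = 2.0000
r_1 = -1.0000 / 2.0000 = -0.500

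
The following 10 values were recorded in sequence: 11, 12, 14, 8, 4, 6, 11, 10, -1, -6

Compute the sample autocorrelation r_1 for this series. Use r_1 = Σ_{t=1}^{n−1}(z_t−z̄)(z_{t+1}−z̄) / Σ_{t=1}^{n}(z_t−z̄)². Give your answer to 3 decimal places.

Mean z̄ = (11 + 12 + 14 + 8 + 4 + 6 + 11 + 10 − 1 − 6)/10 = 6.9000
Numerator Σ_{t=1}^{9}(z_t−z̄)(z_{t+1}−z̄) = 150.7900
Denominator Σ(z_t−z̄)² = 358.9000
r_1 = 150.7900 / 358.9000 = 0.420

0.420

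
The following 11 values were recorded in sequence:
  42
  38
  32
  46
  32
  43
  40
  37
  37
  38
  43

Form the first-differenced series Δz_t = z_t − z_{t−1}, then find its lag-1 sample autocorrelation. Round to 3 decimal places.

-0.705

First differences Δz: -4, -6, 14, -14, 11, -3, -3, 0, 1, 5
Mean of differences = 0.1000
Numerator Σ(Δz_t−Δz̄)(Δz_{t+1}−Δz̄) = -429.0100
Denominator Σ(Δz_t−Δz̄)² = 608.9000
r_1(Δz) = -429.0100 / 608.9000 = -0.705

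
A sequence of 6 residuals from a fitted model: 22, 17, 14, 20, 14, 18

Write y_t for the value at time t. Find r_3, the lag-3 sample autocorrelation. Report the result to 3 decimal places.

Mean ȳ = (22 + 17 + 14 + 20 + 14 + 18)/6 = 17.5000
Deviations from mean: 4.5000, -0.5000, -3.5000, 2.5000, -3.5000, 0.5000
Numerator Σ_{t=1}^{3}(y_t−ȳ)(y_{t+3}−ȳ) = 11.2500
Denominator Σ(y_t−ȳ)² = 51.5000
r_3 = 11.2500 / 51.5000 = 0.218

0.218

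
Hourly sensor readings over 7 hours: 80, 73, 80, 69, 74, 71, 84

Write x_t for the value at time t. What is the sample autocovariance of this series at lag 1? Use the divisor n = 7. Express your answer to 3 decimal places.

Mean x̄ = (80 + 73 + 80 + 69 + 74 + 71 + 84)/7 = 75.8571
Σ_{t=1}^{6}(x_t−x̄)(x_{t+1}−x̄) = -69.8776
γ_1 = -69.8776 / 7 = -9.983

-9.983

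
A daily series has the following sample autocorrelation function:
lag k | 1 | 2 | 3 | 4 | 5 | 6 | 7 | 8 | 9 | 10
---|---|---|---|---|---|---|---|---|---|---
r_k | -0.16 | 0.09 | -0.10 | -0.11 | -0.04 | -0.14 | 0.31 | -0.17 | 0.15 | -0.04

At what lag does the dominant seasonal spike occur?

The largest autocorrelation is r_7 = 0.31; the remaining lags stay at or below 0.15.
The dominant spike at lag 7 indicates a seasonal period of 7.

7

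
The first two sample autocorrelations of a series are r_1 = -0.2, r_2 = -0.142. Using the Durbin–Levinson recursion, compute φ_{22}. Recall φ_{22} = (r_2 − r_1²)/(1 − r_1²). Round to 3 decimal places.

φ_{22} = (r_2 − r_1²) / (1 − r_1²)
r_1² = (-0.2)² = 0.04
Numerator = -0.142 − 0.0400 = -0.1820; denominator = 1 − 0.0400 = 0.9600
φ_{22} = -0.1820 / 0.9600 = -0.190

-0.190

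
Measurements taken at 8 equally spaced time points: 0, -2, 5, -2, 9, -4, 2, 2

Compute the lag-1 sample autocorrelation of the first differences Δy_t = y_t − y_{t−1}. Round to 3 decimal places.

-0.847

First differences Δy: -2, 7, -7, 11, -13, 6, 0
Mean of differences = 0.2857
Numerator Σ(Δy_t−Δȳ)(Δy_{t+1}−Δȳ) = -362.2245
Denominator Σ(Δy_t−Δȳ)² = 427.4286
r_1(Δy) = -362.2245 / 427.4286 = -0.847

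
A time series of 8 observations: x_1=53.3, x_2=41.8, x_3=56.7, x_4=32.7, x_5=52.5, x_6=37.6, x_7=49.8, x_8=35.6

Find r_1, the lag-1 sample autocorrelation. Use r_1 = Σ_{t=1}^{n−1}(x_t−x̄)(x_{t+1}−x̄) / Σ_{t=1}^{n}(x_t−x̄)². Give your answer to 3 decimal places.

-0.740

Mean x̄ = (53.3 + 41.8 + 56.7 + 32.7 + 52.5 + 37.6 + 49.8 + 35.6)/8 = 45.0000
Deviations from mean: 8.3000, -3.2000, 11.7000, -12.3000, 7.5000, -7.4000, 4.8000, -9.4000
Σ(x_t−x̄)(x_{t+1}−x̄) = (-26.5600) + (-37.4400) + (-143.9100) + (-92.2500) + (-55.5000) + (-35.5200) + (-45.1200) = -436.3000
Denominator Σ(x_t−x̄)² = 589.7200
r_1 = -436.3000 / 589.7200 = -0.740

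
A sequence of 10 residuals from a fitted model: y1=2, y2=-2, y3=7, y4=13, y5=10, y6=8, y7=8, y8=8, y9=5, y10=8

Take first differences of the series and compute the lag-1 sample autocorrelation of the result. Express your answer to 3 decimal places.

-0.051

First differences Δy: -4, 9, 6, -3, -2, 0, 0, -3, 3
Mean of differences = 0.6667
Numerator Σ(Δy_t−Δȳ)(Δy_{t+1}−Δȳ) = -8.1111
Denominator Σ(Δy_t−Δȳ)² = 160.0000
r_1(Δy) = -8.1111 / 160.0000 = -0.051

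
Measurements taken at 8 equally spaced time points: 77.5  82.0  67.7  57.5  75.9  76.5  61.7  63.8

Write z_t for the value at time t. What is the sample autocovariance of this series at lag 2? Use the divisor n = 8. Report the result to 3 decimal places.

-43.846

Mean z̄ = (77.5 + 82.0 + 67.7 + 57.5 + 75.9 + 76.5 + 61.7 + 63.8)/8 = 70.3250
Σ_{t=1}^{6}(z_t−z̄)(z_{t+2}−z̄) = -350.7713
γ_2 = -350.7713 / 8 = -43.846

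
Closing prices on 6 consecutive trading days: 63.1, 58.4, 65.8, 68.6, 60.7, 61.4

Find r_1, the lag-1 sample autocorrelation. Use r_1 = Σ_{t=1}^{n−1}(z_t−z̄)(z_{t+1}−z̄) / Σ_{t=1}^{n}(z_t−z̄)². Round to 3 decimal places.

Mean z̄ = (63.1 + 58.4 + 65.8 + 68.6 + 60.7 + 61.4)/6 = 63.0000
Deviations from mean: 0.1000, -4.6000, 2.8000, 5.6000, -2.3000, -1.6000
Numerator Σ_{t=1}^{5}(z_t−z̄)(z_{t+1}−z̄) = -6.8600
Denominator Σ(z_t−z̄)² = 68.2200
r_1 = -6.8600 / 68.2200 = -0.101

-0.101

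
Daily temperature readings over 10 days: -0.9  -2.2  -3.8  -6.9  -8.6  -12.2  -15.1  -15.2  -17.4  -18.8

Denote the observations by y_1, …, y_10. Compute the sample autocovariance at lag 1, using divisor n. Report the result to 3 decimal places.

28.099

Mean ȳ = (-0.9 − 2.2 − 3.8 − 6.9 − 8.6 − 12.2 − 15.1 − 15.2 − 17.4 − 18.8)/10 = -10.1100
Σ_{t=1}^{9}(y_t−ȳ)(y_{t+1}−ȳ) = 280.9939
γ_1 = 280.9939 / 10 = 28.099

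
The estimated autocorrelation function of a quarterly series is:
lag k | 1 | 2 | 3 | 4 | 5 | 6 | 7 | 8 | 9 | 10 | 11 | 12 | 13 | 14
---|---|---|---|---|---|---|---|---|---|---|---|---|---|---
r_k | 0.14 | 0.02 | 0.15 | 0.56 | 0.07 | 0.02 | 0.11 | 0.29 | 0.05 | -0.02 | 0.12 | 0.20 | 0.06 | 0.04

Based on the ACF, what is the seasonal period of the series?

4

The largest autocorrelation is r_4 = 0.56, with weaker echoes at lags 8 (0.29) and 12 (0.20); the remaining lags stay at or below 0.15.
The dominant spike at lag 4 indicates a seasonal period of 4.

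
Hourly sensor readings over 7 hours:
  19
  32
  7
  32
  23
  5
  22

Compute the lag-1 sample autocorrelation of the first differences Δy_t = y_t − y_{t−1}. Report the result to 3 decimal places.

First differences Δy: 13, -25, 25, -9, -18, 17
Mean of differences = 0.5000
Numerator Σ(Δy_t−Δȳ)(Δy_{t+1}−Δȳ) = -1305.7500
Denominator Σ(Δy_t−Δȳ)² = 2111.5000
r_1(Δy) = -1305.7500 / 2111.5000 = -0.618

-0.618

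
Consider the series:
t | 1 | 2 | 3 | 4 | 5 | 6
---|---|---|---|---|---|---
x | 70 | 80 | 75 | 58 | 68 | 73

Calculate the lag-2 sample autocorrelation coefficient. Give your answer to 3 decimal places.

Mean x̄ = (70 + 80 + 75 + 58 + 68 + 73)/6 = 70.6667
Deviations from mean: -0.6667, 9.3333, 4.3333, -12.6667, -2.6667, 2.3333
Numerator Σ_{t=1}^{4}(x_t−x̄)(x_{t+2}−x̄) = -162.2222
Denominator Σ(x_t−x̄)² = 279.3333
r_2 = -162.2222 / 279.3333 = -0.581

-0.581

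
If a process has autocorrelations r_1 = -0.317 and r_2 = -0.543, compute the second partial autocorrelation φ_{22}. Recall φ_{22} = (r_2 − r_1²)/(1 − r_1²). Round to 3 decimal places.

φ_{22} = (r_2 − r_1²) / (1 − r_1²)
r_1² = (-0.317)² = 0.100489
Numerator = -0.543 − 0.1005 = -0.6435; denominator = 1 − 0.1005 = 0.8995
φ_{22} = -0.6435 / 0.8995 = -0.715

-0.715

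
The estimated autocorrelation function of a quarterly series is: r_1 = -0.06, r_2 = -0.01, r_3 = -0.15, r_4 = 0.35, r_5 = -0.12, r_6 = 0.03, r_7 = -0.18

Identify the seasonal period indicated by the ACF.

4

The largest autocorrelation is r_4 = 0.35; the remaining lags stay at or below 0.03.
The dominant spike at lag 4 indicates a seasonal period of 4.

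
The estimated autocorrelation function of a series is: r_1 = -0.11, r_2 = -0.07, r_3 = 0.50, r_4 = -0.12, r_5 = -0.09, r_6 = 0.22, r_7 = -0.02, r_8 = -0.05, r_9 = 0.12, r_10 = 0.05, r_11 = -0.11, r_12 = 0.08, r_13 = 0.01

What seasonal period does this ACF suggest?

3

The largest autocorrelation is r_3 = 0.50, with a weaker echo at lag 6 (0.22); the remaining lags stay at or below 0.12.
The dominant spike at lag 3 indicates a seasonal period of 3.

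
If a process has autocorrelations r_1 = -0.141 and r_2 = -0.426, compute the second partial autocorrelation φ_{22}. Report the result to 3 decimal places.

-0.455

φ_{22} = (r_2 − r_1²) / (1 − r_1²)
r_1² = (-0.141)² = 0.019881
Numerator = -0.426 − 0.0199 = -0.4459; denominator = 1 − 0.0199 = 0.9801
φ_{22} = -0.4459 / 0.9801 = -0.455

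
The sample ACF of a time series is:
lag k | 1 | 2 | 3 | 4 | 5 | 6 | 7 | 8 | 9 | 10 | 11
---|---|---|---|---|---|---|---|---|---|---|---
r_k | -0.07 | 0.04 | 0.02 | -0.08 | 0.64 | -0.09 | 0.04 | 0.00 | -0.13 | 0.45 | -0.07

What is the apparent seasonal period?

5

The largest autocorrelation is r_5 = 0.64, with a weaker echo at lag 10 (0.45); the remaining lags stay at or below 0.04.
The dominant spike at lag 5 indicates a seasonal period of 5.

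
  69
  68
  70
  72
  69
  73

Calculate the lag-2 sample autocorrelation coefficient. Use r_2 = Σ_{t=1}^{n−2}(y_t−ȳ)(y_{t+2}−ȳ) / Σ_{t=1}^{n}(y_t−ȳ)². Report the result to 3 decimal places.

0.086

Mean ȳ = (69 + 68 + 70 + 72 + 69 + 73)/6 = 70.1667
Numerator Σ_{t=1}^{4}(y_t−ȳ)(y_{t+2}−ȳ) = 1.6111
Denominator Σ(y_t−ȳ)² = 18.8333
r_2 = 1.6111 / 18.8333 = 0.086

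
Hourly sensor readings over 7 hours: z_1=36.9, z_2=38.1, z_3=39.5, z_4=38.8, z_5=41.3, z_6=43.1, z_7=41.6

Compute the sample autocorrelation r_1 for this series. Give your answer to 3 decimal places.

0.521

Mean z̄ = (36.9 + 38.1 + 39.5 + 38.8 + 41.3 + 43.1 + 41.6)/7 = 39.9000
Deviations from mean: -3.0000, -1.8000, -0.4000, -1.1000, 1.4000, 3.2000, 1.7000
Σ(z_t−z̄)(z_{t+1}−z̄) = (5.4000) + (0.7200) + (0.4400) + (-1.5400) + (4.4800) + (5.4400) = 14.9400
Denominator Σ(z_t−z̄)² = 28.7000
r_1 = 14.9400 / 28.7000 = 0.521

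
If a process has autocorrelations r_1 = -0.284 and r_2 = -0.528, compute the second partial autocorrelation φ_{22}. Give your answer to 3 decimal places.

-0.662

φ_{22} = (r_2 − r_1²) / (1 − r_1²)
r_1² = (-0.284)² = 0.080656
Numerator = -0.528 − 0.0807 = -0.6087; denominator = 1 − 0.0807 = 0.9193
φ_{22} = -0.6087 / 0.9193 = -0.662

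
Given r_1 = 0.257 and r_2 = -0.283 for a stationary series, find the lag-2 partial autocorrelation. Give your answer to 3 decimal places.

φ_{22} = (r_2 − r_1²) / (1 − r_1²)
r_1² = (0.257)² = 0.066049
Numerator = -0.283 − 0.0660 = -0.3490; denominator = 1 − 0.0660 = 0.9340
φ_{22} = -0.3490 / 0.9340 = -0.374

-0.374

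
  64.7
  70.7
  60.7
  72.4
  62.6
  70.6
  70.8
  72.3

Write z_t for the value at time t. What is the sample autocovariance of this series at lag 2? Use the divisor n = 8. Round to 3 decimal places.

Mean z̄ = (64.7 + 70.7 + 60.7 + 72.4 + 62.6 + 70.6 + 70.8 + 72.3)/8 = 68.1000
Σ_{t=1}^{6}(z_t−z̄)(z_{t+2}−z̄) = 83.4400
γ_2 = 83.4400 / 8 = 10.430

10.430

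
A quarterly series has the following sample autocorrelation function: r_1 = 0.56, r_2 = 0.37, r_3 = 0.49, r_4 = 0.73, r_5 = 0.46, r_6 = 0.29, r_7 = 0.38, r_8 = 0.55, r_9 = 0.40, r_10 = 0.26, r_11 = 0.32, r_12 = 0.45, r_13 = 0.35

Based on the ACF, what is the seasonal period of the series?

4

The largest autocorrelation is r_4 = 0.73; the remaining lags stay at or below 0.56. The elevated value at lag 1 (0.56), dropping to 0.37 at lag 2, reflects decaying short-term dependence rather than seasonality.
The dominant spike at lag 4 indicates a seasonal period of 4.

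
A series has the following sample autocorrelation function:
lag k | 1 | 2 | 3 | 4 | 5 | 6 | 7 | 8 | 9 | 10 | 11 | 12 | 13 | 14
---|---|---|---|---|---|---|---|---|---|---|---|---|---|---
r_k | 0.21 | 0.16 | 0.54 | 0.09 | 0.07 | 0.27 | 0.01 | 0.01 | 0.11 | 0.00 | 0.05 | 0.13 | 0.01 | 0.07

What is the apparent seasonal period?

3

The largest autocorrelation is r_3 = 0.54, with a weaker echo at lag 6 (0.27); the remaining lags stay at or below 0.21. The elevated value at lag 1 (0.21), dropping to 0.16 at lag 2, reflects decaying short-term dependence rather than seasonality.
The dominant spike at lag 3 indicates a seasonal period of 3.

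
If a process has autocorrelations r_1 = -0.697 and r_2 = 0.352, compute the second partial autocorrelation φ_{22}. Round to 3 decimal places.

φ_{22} = (r_2 − r_1²) / (1 − r_1²)
r_1² = (-0.697)² = 0.485809
Numerator = 0.352 − 0.4858 = -0.1338; denominator = 1 − 0.4858 = 0.5142
φ_{22} = -0.1338 / 0.5142 = -0.260

-0.260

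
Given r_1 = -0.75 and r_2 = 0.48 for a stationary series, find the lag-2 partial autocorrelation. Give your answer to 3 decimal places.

-0.189

φ_{22} = (r_2 − r_1²) / (1 − r_1²)
r_1² = (-0.75)² = 0.5625
Numerator = 0.48 − 0.5625 = -0.0825; denominator = 1 − 0.5625 = 0.4375
φ_{22} = -0.0825 / 0.4375 = -0.189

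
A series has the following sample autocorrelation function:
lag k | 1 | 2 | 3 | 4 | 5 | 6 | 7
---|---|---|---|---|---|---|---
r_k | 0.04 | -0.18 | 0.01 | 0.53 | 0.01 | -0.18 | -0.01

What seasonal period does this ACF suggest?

4

The largest autocorrelation is r_4 = 0.53; the remaining lags stay at or below 0.04.
The dominant spike at lag 4 indicates a seasonal period of 4.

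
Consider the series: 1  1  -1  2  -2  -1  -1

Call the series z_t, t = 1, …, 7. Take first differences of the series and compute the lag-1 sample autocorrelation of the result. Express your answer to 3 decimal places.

First differences Δz: 0, -2, 3, -4, 1, 0
Mean of differences = -0.3333
Numerator Σ(Δz_t−Δz̄)(Δz_{t+1}−Δz̄) = -22.7778
Denominator Σ(Δz_t−Δz̄)² = 29.3333
r_1(Δz) = -22.7778 / 29.3333 = -0.777

-0.777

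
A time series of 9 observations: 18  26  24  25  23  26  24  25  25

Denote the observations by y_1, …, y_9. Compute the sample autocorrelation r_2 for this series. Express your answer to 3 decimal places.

Mean ȳ = (18 + 26 + 24 + 25 + 23 + 26 + 24 + 25 + 25)/9 = 24.0000
Σ(y_t−ȳ)(y_{t+2}−ȳ) = (0.0000) + (2.0000) + (0.0000) + (2.0000) + (0.0000) + (2.0000) + (0.0000) = 6.0000
Denominator Σ(y_t−ȳ)² = 48.0000
r_2 = 6.0000 / 48.0000 = 0.125

0.125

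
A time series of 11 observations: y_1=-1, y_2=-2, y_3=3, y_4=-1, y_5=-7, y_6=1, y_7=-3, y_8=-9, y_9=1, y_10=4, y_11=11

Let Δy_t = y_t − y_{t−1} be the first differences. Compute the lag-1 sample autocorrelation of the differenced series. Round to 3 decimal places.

First differences Δy: -1, 5, -4, -6, 8, -4, -6, 10, 3, 7
Mean of differences = 1.2000
Numerator Σ(Δy_t−Δȳ)(Δy_{t+1}−Δȳ) = -74.6400
Denominator Σ(Δy_t−Δȳ)² = 337.6000
r_1(Δy) = -74.6400 / 337.6000 = -0.221

-0.221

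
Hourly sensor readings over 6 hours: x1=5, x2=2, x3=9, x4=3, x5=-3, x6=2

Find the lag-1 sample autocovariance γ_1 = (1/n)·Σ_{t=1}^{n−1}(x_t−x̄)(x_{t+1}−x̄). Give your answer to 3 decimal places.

Mean x̄ = (5 + 2 + 9 + 3 − 3 + 2)/6 = 3.0000
Deviations: 2.0000, -1.0000, 6.0000, 0.0000, -6.0000, -1.0000
Σ_{t=1}^{5}(x_t−x̄)(x_{t+1}−x̄) = -2.0000
γ_1 = -2.0000 / 6 = -0.333

-0.333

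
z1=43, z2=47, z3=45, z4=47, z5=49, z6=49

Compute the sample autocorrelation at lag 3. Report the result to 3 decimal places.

Mean z̄ = (43 + 47 + 45 + 47 + 49 + 49)/6 = 46.6667
Σ(z_t−z̄)(z_{t+3}−z̄) = (-1.2222) + (0.7778) + (-3.8889) = -4.3333
Denominator Σ(z_t−z̄)² = 27.3333
r_3 = -4.3333 / 27.3333 = -0.159

-0.159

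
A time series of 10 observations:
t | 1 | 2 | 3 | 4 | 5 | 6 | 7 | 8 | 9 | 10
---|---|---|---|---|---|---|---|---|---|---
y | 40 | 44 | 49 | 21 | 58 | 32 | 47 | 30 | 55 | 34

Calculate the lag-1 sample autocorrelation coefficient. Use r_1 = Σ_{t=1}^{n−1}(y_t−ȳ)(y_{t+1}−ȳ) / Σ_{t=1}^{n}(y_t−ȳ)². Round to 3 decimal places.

Mean ȳ = (40 + 44 + 49 + 21 + 58 + 32 + 47 + 30 + 55 + 34)/10 = 41.0000
Numerator Σ_{t=1}^{9}(y_t−ȳ)(y_{t+1}−ȳ) = -1004.0000
Denominator Σ(y_t−ȳ)² = 1246.0000
r_1 = -1004.0000 / 1246.0000 = -0.806

-0.806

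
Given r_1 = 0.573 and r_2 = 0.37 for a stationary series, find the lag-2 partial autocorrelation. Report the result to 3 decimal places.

0.062

φ_{22} = (r_2 − r_1²) / (1 − r_1²)
r_1² = (0.573)² = 0.328329
Numerator = 0.37 − 0.3283 = 0.0417; denominator = 1 − 0.3283 = 0.6717
φ_{22} = 0.0417 / 0.6717 = 0.062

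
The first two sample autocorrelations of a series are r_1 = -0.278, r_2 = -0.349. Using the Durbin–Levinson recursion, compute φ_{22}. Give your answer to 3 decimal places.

φ_{22} = (r_2 − r_1²) / (1 − r_1²)
r_1² = (-0.278)² = 0.077284
Numerator = -0.349 − 0.0773 = -0.4263; denominator = 1 − 0.0773 = 0.9227
φ_{22} = -0.4263 / 0.9227 = -0.462

-0.462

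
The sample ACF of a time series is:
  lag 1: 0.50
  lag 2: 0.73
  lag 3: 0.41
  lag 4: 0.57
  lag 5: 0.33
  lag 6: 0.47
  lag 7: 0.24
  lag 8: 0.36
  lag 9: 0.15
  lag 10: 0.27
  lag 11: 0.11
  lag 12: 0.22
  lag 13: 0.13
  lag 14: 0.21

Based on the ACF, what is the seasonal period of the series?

2

The largest autocorrelation is r_2 = 0.73, with a weaker echo at lag 4 (0.57); the remaining lags stay at or below 0.50.
The dominant spike at lag 2 indicates a seasonal period of 2.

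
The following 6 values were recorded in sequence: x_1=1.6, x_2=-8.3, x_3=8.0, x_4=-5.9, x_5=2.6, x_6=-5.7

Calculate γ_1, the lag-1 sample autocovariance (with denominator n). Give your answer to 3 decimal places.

Mean x̄ = (1.6 − 8.3 + 8.0 − 5.9 + 2.6 − 5.7)/6 = -1.2833
Σ_{t=1}^{5}(x_t−x̄)(x_{t+1}−x̄) = -163.3069
γ_1 = -163.3069 / 6 = -27.218

-27.218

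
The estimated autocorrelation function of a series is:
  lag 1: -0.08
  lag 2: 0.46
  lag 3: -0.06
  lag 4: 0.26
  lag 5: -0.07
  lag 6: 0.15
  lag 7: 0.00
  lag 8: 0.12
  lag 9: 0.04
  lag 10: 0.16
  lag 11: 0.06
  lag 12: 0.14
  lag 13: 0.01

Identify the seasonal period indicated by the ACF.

The largest autocorrelation is r_2 = 0.46, with weaker echoes at lags 4 (0.26), 6 (0.15) and 10 (0.16); the remaining lags stay at or below 0.14.
The dominant spike at lag 2 indicates a seasonal period of 2.

2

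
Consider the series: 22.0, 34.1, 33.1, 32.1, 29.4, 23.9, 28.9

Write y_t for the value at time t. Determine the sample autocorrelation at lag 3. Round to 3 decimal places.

Mean ȳ = (22.0 + 34.1 + 33.1 + 32.1 + 29.4 + 23.9 + 28.9)/7 = 29.0714
Deviations from mean: -7.0714, 5.0286, 4.0286, 3.0286, 0.3286, -5.1714, -0.1714
Σ(y_t−ȳ)(y_{t+3}−ȳ) = (-21.4163) + (1.6522) + (-20.8335) + (-0.5192) = -41.1167
Denominator Σ(y_t−ȳ)² = 127.5743
r_3 = -41.1167 / 127.5743 = -0.322

-0.322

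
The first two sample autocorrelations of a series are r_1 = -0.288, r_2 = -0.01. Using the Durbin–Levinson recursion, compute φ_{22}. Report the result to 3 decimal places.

φ_{22} = (r_2 − r_1²) / (1 − r_1²)
r_1² = (-0.288)² = 0.082944
Numerator = -0.01 − 0.0829 = -0.0929; denominator = 1 − 0.0829 = 0.9171
φ_{22} = -0.0929 / 0.9171 = -0.101

-0.101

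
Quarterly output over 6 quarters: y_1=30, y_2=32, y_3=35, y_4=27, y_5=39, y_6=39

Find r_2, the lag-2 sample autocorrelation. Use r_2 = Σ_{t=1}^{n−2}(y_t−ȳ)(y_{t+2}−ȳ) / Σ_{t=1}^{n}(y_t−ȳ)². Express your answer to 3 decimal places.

-0.186

Mean ȳ = (30 + 32 + 35 + 27 + 39 + 39)/6 = 33.6667
Σ(y_t−ȳ)(y_{t+2}−ȳ) = (-4.8889) + (11.1111) + (7.1111) + (-35.5556) = -22.2222
Denominator Σ(y_t−ȳ)² = 119.3333
r_2 = -22.2222 / 119.3333 = -0.186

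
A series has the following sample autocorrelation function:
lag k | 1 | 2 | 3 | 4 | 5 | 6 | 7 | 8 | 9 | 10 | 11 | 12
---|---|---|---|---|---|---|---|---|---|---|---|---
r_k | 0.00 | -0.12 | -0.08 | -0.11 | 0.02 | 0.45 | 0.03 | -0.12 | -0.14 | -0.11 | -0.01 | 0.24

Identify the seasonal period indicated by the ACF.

6

The largest autocorrelation is r_6 = 0.45, with a weaker echo at lag 12 (0.24); the remaining lags stay at or below 0.03.
The dominant spike at lag 6 indicates a seasonal period of 6.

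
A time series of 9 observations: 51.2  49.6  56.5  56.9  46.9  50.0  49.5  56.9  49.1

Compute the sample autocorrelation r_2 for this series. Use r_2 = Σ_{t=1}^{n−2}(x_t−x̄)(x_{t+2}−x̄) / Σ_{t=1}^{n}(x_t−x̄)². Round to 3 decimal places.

Mean x̄ = (51.2 + 49.6 + 56.5 + 56.9 + 46.9 + 50.0 + 49.5 + 56.9 + 49.1)/9 = 51.8444
Σ(x_t−x̄)(x_{t+2}−x̄) = (-3.0002) + (-11.3469) + (-23.0191) + (-9.3247) + (11.5920) + (-9.3247) + (6.4342) = -37.9895
Denominator Σ(x_t−x̄)² = 119.1222
r_2 = -37.9895 / 119.1222 = -0.319

-0.319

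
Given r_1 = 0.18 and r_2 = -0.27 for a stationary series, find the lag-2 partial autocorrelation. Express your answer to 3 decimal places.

φ_{22} = (r_2 − r_1²) / (1 − r_1²)
r_1² = (0.18)² = 0.0324
Numerator = -0.27 − 0.0324 = -0.3024; denominator = 1 − 0.0324 = 0.9676
φ_{22} = -0.3024 / 0.9676 = -0.313

-0.313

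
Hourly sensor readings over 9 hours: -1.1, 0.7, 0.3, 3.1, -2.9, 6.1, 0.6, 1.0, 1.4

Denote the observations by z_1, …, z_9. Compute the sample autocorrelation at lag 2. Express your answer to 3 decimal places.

0.307

Mean z̄ = (-1.1 + 0.7 + 0.3 + 3.1 − 2.9 + 6.1 + 0.6 + 1.0 + 1.4)/9 = 1.0222
Σ(z_t−z̄)(z_{t+2}−z̄) = (1.5327) + (-0.6695) + (2.8327) + (10.5505) + (1.6560) + (-0.1128) + (-0.1595) = 15.6301
Denominator Σ(z_t−z̄)² = 50.9356
r_2 = 15.6301 / 50.9356 = 0.307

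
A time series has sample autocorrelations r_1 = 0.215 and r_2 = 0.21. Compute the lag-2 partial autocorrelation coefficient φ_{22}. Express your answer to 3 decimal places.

φ_{22} = (r_2 − r_1²) / (1 − r_1²)
r_1² = (0.215)² = 0.046225
Numerator = 0.21 − 0.0462 = 0.1638; denominator = 1 − 0.0462 = 0.9538
φ_{22} = 0.1638 / 0.9538 = 0.172

0.172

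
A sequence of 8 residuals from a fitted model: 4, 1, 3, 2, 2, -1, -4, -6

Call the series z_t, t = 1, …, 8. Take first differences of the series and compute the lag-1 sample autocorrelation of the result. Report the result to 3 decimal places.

-0.101

First differences Δz: -3, 2, -1, 0, -3, -3, -2
Mean of differences = -1.4286
Numerator Σ(Δz_t−Δz̄)(Δz_{t+1}−Δz̄) = -2.1837
Denominator Σ(Δz_t−Δz̄)² = 21.7143
r_1(Δz) = -2.1837 / 21.7143 = -0.101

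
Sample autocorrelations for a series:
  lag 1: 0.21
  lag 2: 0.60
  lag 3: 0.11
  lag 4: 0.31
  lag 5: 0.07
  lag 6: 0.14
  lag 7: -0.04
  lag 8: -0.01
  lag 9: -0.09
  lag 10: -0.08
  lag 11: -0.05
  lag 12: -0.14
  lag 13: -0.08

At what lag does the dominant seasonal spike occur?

The largest autocorrelation is r_2 = 0.60, with a weaker echo at lag 4 (0.31); the remaining lags stay at or below 0.21.
The dominant spike at lag 2 indicates a seasonal period of 2.

2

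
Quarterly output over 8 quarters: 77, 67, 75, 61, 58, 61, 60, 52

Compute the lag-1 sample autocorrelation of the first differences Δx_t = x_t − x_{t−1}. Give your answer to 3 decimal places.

-0.542

First differences Δx: -10, 8, -14, -3, 3, -1, -8
Mean of differences = -3.5714
Numerator Σ(Δx_t−Δx̄)(Δx_{t+1}−Δx̄) = -191.7551
Denominator Σ(Δx_t−Δx̄)² = 353.7143
r_1(Δx) = -191.7551 / 353.7143 = -0.542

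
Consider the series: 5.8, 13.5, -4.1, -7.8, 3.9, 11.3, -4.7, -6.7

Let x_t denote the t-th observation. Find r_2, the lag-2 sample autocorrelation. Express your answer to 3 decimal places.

-0.688

Mean x̄ = (5.8 + 13.5 − 4.1 − 7.8 + 3.9 + 11.3 − 4.7 − 6.7)/8 = 1.4000
Deviations from mean: 4.4000, 12.1000, -5.5000, -9.2000, 2.5000, 9.9000, -6.1000, -8.1000
Numerator Σ_{t=1}^{6}(x_t−x̄)(x_{t+2}−x̄) = -335.7900
Denominator Σ(x_t−x̄)² = 487.7400
r_2 = -335.7900 / 487.7400 = -0.688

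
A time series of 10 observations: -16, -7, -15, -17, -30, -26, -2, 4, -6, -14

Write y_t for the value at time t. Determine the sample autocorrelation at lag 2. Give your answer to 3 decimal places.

-0.284

Mean ȳ = (-16 − 7 − 15 − 17 − 30 − 26 − 2 + 4 − 6 − 14)/10 = -12.9000
Numerator Σ_{t=1}^{8}(y_t−ȳ)(y_{t+2}−ȳ) = -279.2200
Denominator Σ(y_t−ȳ)² = 982.9000
r_2 = -279.2200 / 982.9000 = -0.284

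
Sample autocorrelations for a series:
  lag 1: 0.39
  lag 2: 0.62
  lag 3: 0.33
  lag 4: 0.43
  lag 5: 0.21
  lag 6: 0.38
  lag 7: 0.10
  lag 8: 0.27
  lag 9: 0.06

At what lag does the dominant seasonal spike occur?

2

The largest autocorrelation is r_2 = 0.62, with a weaker echo at lag 4 (0.43); the remaining lags stay at or below 0.39.
The dominant spike at lag 2 indicates a seasonal period of 2.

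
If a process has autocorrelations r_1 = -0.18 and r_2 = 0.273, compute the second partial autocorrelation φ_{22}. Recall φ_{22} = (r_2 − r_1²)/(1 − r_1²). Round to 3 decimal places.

0.249

φ_{22} = (r_2 − r_1²) / (1 − r_1²)
r_1² = (-0.18)² = 0.0324
Numerator = 0.273 − 0.0324 = 0.2406; denominator = 1 − 0.0324 = 0.9676
φ_{22} = 0.2406 / 0.9676 = 0.249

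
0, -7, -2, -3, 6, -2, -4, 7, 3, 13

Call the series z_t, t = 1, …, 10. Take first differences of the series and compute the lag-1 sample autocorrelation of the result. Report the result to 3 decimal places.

-0.515

First differences Δz: -7, 5, -1, 9, -8, -2, 11, -4, 10
Mean of differences = 1.4444
Numerator Σ(Δz_t−Δz̄)(Δz_{t+1}−Δz̄) = -227.5309
Denominator Σ(Δz_t−Δz̄)² = 442.2222
r_1(Δz) = -227.5309 / 442.2222 = -0.515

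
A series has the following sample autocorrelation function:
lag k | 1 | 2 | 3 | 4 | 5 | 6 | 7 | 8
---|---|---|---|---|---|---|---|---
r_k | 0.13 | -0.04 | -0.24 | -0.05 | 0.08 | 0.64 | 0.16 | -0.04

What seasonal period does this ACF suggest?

6

The largest autocorrelation is r_6 = 0.64; the remaining lags stay at or below 0.16.
The dominant spike at lag 6 indicates a seasonal period of 6.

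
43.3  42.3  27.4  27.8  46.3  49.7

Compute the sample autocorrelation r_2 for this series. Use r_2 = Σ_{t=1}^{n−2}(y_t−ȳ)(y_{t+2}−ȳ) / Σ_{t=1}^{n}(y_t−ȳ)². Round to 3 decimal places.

-0.617

Mean ȳ = (43.3 + 42.3 + 27.4 + 27.8 + 46.3 + 49.7)/6 = 39.4667
Σ(y_t−ȳ)(y_{t+2}−ȳ) = (-46.2556) + (-33.0556) + (-82.4556) + (-119.3889) = -281.1556
Denominator Σ(y_t−ȳ)² = 455.8533
r_2 = -281.1556 / 455.8533 = -0.617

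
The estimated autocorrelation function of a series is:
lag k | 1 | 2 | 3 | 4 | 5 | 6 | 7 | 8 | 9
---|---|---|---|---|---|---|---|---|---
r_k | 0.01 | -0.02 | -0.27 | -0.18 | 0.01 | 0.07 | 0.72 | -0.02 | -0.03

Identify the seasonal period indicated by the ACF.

The largest autocorrelation is r_7 = 0.72; the remaining lags stay at or below 0.07.
The dominant spike at lag 7 indicates a seasonal period of 7.

7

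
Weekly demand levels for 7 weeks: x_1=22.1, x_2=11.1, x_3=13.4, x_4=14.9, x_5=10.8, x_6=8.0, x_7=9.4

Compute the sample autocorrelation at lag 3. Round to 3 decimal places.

Mean x̄ = (22.1 + 11.1 + 13.4 + 14.9 + 10.8 + 8.0 + 9.4)/7 = 12.8143
Deviations from mean: 9.2857, -1.7143, 0.5857, 2.0857, -2.0143, -4.8143, -3.4143
Σ(x_t−x̄)(x_{t+3}−x̄) = (19.3673) + (3.4531) + (-2.8198) + (-7.1212) = 12.8794
Denominator Σ(x_t−x̄)² = 132.7486
r_3 = 12.8794 / 132.7486 = 0.097

0.097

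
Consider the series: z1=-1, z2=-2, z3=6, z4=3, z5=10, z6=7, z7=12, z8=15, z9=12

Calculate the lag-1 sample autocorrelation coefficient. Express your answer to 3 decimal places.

0.538

Mean z̄ = (-1 − 2 + 6 + 3 + 10 + 7 + 12 + 15 + 12)/9 = 6.8889
Numerator Σ_{t=1}^{8}(z_t−z̄)(z_{t+1}−z̄) = 153.2099
Denominator Σ(z_t−z̄)² = 284.8889
r_1 = 153.2099 / 284.8889 = 0.538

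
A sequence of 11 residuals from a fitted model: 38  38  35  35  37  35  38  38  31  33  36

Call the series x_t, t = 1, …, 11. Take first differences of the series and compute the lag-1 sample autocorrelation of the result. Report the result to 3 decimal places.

First differences Δx: 0, -3, 0, 2, -2, 3, 0, -7, 2, 3
Mean of differences = -0.2000
Numerator Σ(Δx_t−Δx̄)(Δx_{t+1}−Δx̄) = -19.0400
Denominator Σ(Δx_t−Δx̄)² = 87.6000
r_1(Δx) = -19.0400 / 87.6000 = -0.217

-0.217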